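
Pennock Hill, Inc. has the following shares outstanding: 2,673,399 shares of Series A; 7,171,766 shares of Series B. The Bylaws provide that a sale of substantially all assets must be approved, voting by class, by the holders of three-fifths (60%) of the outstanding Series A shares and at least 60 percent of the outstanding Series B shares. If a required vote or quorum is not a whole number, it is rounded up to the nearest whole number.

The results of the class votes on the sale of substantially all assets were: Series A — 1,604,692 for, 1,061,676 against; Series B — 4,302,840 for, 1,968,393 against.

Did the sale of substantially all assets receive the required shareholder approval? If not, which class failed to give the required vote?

Not approved — the Series B shares did not give the required vote.

Series A: 3/5 of 2673399 = 1604039.40, rounded up to 1604040; 1,604,040 required, 1,604,692 in favor — approved.
Series B: 3/5 of 7171766 = 4303059.60, rounded up to 4303060; 4,303,060 required, 4,302,840 in favor — not approved.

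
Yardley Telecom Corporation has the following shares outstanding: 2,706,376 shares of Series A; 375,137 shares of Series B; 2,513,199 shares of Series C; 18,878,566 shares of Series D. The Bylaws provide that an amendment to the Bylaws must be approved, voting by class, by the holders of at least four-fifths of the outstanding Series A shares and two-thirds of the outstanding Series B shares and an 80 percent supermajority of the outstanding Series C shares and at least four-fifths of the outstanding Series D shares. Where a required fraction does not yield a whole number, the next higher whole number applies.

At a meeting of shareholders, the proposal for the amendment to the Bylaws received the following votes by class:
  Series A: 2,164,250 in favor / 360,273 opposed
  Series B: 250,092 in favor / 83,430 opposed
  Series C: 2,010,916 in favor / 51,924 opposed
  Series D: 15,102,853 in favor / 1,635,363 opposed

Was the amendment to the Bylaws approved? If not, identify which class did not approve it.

Not approved — the Series A shares did not give the required vote.

Series A: 4/5 of 2706376 = 2165100.80, rounded up to 2165101; 2,165,101 required, 2,164,250 in favor — not approved.
Series B: 2/3 of 375137 = 250091.33, rounded up to 250092; 250,092 required, 250,092 in favor — approved.
Series C: 4/5 of 2513199 = 2010559.20, rounded up to 2010560; 2,010,560 required, 2,010,916 in favor — approved.
Series D: 4/5 of 18878566 = 15102852.80, rounded up to 15102853; 15,102,853 required, 15,102,853 in favor — approved.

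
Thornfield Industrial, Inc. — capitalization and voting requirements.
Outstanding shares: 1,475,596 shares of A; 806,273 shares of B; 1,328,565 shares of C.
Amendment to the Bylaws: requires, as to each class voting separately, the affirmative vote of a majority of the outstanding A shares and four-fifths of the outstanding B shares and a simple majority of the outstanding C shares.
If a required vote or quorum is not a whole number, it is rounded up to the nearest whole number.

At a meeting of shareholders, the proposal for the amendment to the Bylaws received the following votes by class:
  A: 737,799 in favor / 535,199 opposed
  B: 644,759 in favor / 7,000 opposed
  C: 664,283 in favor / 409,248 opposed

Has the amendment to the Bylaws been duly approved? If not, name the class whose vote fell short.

A: a majority of 1475596 is 737799; 737,799 required, 737,799 in favor — approved.
B: 4/5 of 806273 = 645018.40, rounded up to 645019; 645,019 required, 644,759 in favor — not approved.
C: a majority of 1328565 is 664283; 664,283 required, 664,283 in favor — approved.

Not approved — the B shares did not give the required vote.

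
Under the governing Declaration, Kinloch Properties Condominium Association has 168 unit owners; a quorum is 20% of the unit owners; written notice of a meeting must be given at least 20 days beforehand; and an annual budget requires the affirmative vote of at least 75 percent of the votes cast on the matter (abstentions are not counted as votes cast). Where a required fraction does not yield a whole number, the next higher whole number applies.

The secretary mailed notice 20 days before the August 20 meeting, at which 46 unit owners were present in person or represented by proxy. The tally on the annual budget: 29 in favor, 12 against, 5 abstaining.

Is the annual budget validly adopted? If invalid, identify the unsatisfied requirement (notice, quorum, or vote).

Invalid — vote requirement not satisfied.

Notice: 20 days given; 20 required. Satisfied.
Quorum: 20% of 168 = 33.60, rounded up to 34; 46 present. Satisfied.
Vote: requires three-fourths of the votes cast (46 − 5 abstaining = 41); 3/4 of 41 = 30.75, rounded up to 31, so 31 needed; 29 in favor. Not satisfied.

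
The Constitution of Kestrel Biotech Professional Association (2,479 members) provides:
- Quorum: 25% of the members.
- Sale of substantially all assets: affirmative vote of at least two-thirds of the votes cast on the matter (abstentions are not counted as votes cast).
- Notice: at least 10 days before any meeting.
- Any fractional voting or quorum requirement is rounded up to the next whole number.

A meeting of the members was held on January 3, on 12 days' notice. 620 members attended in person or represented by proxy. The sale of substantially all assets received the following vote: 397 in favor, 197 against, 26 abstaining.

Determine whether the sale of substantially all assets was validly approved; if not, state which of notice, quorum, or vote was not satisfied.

Notice: 12 days given; 10 required. Satisfied.
Quorum: 25% of 2,479 = 619.75, rounded up to 620; 620 present. Satisfied.
Vote: requires two-thirds of the votes cast (620 − 26 abstaining = 594); 2/3 of 594 = 396, so 396 needed; 397 in favor. Satisfied.

Valid — all requirements satisfied.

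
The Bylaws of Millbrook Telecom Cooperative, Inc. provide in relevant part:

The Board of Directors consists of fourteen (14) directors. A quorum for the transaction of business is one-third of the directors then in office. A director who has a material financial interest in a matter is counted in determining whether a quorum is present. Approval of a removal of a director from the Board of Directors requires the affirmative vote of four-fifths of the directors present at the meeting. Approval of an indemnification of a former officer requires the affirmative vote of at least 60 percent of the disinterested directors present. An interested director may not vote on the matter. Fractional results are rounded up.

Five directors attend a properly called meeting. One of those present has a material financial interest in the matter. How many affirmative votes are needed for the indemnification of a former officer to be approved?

The indemnification of a former officer requires three-fifths of the disinterested directors present (5 − 1 = 4).
3/5 of 4 = 2.40, rounded up to 3.

3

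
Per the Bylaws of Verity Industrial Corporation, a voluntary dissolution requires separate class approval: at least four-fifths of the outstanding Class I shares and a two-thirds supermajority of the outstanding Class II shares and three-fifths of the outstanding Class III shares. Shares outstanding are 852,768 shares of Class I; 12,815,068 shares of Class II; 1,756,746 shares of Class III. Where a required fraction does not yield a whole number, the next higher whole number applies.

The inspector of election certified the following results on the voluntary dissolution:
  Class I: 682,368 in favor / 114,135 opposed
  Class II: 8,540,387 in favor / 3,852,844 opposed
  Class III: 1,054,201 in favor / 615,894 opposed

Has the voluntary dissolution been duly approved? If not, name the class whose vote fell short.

Class I: 4/5 of 852768 = 682214.40, rounded up to 682215; 682,215 required, 682,368 in favor — approved.
Class II: 2/3 of 12815068 = 8543378.67, rounded up to 8543379; 8,543,379 required, 8,540,387 in favor — not approved.
Class III: 3/5 of 1756746 = 1054047.60, rounded up to 1054048; 1,054,048 required, 1,054,201 in favor — approved.

Not approved — the Class II shares did not give the required vote.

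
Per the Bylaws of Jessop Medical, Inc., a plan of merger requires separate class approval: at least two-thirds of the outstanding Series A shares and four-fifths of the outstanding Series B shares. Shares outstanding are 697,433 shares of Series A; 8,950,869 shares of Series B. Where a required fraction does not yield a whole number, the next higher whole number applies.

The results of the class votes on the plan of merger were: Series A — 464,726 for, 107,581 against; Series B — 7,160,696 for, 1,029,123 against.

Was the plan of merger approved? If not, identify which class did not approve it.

Series A: 2/3 of 697433 = 464955.33, rounded up to 464956; 464,956 required, 464,726 in favor — not approved.
Series B: 4/5 of 8950869 = 7160695.20, rounded up to 7160696; 7,160,696 required, 7,160,696 in favor — approved.

Not approved — the Series A shares did not give the required vote.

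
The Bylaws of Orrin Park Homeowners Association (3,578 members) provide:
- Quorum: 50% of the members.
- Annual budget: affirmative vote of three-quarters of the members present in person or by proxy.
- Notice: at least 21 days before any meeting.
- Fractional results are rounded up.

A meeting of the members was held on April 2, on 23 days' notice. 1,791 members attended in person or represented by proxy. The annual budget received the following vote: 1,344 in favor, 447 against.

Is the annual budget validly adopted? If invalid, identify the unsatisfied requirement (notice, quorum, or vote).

Notice: 23 days given; 21 required. Satisfied.
Quorum: 50% of 3,578 = 1,789; 1,791 present. Satisfied.
Vote: requires three-fourths of those present (1,791); 3/4 of 1791 = 1343.25, rounded up to 1344, so 1,344 needed; 1,344 in favor. Satisfied.

Valid — all requirements satisfied.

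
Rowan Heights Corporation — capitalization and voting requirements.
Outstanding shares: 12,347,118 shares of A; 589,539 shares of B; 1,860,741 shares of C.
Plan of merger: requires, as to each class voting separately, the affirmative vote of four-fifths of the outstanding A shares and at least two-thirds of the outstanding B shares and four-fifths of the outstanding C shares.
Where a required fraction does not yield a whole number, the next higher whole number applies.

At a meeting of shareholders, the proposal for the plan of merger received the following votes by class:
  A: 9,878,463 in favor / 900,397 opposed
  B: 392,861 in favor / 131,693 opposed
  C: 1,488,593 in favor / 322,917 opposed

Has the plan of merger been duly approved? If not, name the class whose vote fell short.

Not approved — the B shares did not give the required vote.

A: 4/5 of 12347118 = 9877694.40, rounded up to 9877695; 9,877,695 required, 9,878,463 in favor — approved.
B: 2/3 of 589539 = 393026; 393,026 required, 392,861 in favor — not approved.
C: 4/5 of 1860741 = 1488592.80, rounded up to 1488593; 1,488,593 required, 1,488,593 in favor — approved.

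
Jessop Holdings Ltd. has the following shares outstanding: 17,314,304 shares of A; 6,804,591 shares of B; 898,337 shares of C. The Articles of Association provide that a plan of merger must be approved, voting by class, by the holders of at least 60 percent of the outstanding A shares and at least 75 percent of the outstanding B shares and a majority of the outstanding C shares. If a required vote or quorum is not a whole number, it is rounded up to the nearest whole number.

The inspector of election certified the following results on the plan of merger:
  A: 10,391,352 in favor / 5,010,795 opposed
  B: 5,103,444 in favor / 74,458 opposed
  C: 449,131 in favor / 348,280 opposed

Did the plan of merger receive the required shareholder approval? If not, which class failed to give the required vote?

Not approved — the C shares did not give the required vote.

A: 3/5 of 17314304 = 10388582.40, rounded up to 10388583; 10,388,583 required, 10,391,352 in favor — approved.
B: 3/4 of 6804591 = 5103443.25, rounded up to 5103444; 5,103,444 required, 5,103,444 in favor — approved.
C: a majority of 898337 is 449169; 449,169 required, 449,131 in favor — not approved.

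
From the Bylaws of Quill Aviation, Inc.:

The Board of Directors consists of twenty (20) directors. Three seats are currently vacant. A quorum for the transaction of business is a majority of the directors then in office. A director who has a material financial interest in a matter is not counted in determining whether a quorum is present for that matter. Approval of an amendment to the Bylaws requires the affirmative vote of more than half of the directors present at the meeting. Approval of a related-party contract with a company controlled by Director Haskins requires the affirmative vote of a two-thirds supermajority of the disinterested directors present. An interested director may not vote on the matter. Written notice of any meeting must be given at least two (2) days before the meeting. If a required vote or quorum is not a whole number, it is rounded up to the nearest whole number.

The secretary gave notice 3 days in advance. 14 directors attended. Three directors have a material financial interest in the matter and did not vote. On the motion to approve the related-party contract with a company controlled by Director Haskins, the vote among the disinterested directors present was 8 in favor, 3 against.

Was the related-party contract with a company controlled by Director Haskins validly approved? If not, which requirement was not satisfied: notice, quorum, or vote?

Valid — all requirements satisfied.

Notice: 3 days given; 2 required (3 ≥ 2). Satisfied.
Quorum: 14 present, but the 3 interested directors do not count, leaving 11. Quorum is 9. Satisfied.
Vote: the related-party contract with a company controlled by Director Haskins requires two-thirds of the disinterested directors present (14 − 3 = 11). 2/3 of 11 = 7.33, rounded up to 8, so 8 affirmative votes are needed; 8 voted in favor. Satisfied.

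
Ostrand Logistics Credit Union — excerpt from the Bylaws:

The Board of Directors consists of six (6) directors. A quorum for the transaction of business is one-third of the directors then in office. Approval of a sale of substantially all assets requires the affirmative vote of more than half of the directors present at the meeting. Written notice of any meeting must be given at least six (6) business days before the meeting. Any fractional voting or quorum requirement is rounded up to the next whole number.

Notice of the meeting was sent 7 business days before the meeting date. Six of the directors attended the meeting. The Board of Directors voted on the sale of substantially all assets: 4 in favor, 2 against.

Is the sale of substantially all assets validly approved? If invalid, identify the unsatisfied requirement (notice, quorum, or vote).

Notice: 7 business days given; 6 required (7 ≥ 6). Satisfied.
Quorum: 6 present; quorum is 2. Satisfied.
Vote: the sale of substantially all assets requires a majority of the directors present (6). A majority of 6 is 4, so 4 affirmative votes are needed; 4 voted in favor. Satisfied.

Valid — all requirements satisfied.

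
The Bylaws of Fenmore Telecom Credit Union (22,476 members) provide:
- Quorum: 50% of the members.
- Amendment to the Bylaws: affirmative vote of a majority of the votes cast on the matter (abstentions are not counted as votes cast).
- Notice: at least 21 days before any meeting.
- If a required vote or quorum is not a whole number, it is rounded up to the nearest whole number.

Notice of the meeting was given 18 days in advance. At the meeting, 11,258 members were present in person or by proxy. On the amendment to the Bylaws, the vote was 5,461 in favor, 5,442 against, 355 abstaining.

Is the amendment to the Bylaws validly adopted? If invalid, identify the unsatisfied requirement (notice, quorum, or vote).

Notice: 18 days given; 21 required. Not satisfied.
Quorum: 50% of 22,476 = 11,238; 11,258 present. Satisfied.
Vote: requires a majority of the votes cast (11,258 − 355 abstaining = 10,903); a majority of 10903 is 5452, so 5,452 needed; 5,461 in favor. Satisfied.

Invalid — notice requirement not satisfied.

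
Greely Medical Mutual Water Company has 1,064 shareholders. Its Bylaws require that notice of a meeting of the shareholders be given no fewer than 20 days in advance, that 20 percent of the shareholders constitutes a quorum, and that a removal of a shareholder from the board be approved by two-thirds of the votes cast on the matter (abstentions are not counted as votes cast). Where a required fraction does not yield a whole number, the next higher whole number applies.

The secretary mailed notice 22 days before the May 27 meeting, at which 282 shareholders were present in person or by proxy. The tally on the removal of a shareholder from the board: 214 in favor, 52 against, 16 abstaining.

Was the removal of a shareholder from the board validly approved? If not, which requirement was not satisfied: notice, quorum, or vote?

Valid — all requirements satisfied.

Notice: 22 days given; 20 required. Satisfied.
Quorum: 20% of 1,064 = 212.80, rounded up to 213; 282 present. Satisfied.
Vote: requires two-thirds of the votes cast (282 − 16 abstaining = 266); 2/3 of 266 = 177.33, rounded up to 178, so 178 needed; 214 in favor. Satisfied.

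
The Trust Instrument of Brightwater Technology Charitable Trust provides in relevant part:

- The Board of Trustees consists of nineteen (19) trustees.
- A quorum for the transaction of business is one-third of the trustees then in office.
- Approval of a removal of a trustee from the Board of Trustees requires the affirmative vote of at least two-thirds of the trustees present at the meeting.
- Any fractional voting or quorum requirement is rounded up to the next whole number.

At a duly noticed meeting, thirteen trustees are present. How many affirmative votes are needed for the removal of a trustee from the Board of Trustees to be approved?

9

The removal of a trustee from the Board of Trustees requires two-thirds of the trustees present (13).
2/3 of 13 = 8.67, rounded up to 9.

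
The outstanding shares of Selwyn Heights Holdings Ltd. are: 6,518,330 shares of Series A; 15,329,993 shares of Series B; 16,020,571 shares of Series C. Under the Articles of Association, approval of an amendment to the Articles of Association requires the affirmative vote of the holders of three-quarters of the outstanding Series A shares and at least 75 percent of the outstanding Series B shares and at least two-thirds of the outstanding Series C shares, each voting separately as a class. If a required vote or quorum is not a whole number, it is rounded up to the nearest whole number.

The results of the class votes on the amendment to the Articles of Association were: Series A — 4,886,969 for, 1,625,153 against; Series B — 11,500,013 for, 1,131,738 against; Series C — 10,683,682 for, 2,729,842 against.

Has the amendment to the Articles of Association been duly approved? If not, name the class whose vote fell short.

Series A: 3/4 of 6518330 = 4888747.50, rounded up to 4888748; 4,888,748 required, 4,886,969 in favor — not approved.
Series B: 3/4 of 15329993 = 11497494.75, rounded up to 11497495; 11,497,495 required, 11,500,013 in favor — approved.
Series C: 2/3 of 16020571 = 10680380.67, rounded up to 10680381; 10,680,381 required, 10,683,682 in favor — approved.

Not approved — the Series A shares did not give the required vote.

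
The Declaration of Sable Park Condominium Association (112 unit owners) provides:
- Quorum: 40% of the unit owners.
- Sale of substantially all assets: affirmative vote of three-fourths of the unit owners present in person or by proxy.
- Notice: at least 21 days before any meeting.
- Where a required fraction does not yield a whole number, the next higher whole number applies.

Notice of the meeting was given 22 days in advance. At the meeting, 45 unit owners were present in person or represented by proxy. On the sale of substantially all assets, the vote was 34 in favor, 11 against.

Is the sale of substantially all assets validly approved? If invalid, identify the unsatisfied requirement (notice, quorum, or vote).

Notice: 22 days given; 21 required. Satisfied.
Quorum: 40% of 112 = 44.80, rounded up to 45; 45 present. Satisfied.
Vote: requires three-fourths of those present (45); 3/4 of 45 = 33.75, rounded up to 34, so 34 needed; 34 in favor. Satisfied.

Valid — all requirements satisfied.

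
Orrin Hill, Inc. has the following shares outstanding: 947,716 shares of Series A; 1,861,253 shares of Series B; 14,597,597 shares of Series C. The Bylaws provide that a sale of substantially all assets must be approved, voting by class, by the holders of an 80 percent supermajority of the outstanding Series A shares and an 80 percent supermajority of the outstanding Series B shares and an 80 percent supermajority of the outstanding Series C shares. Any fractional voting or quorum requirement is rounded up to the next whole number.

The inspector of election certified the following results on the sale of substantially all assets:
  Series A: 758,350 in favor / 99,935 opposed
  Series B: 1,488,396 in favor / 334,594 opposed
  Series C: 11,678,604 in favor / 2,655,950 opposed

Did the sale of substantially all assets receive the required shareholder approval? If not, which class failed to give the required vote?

Not approved — the Series B shares did not give the required vote.

Series A: 4/5 of 947716 = 758172.80, rounded up to 758173; 758,173 required, 758,350 in favor — approved.
Series B: 4/5 of 1861253 = 1489002.40, rounded up to 1489003; 1,489,003 required, 1,488,396 in favor — not approved.
Series C: 4/5 of 14597597 = 11678077.60, rounded up to 11678078; 11,678,078 required, 11,678,604 in favor — approved.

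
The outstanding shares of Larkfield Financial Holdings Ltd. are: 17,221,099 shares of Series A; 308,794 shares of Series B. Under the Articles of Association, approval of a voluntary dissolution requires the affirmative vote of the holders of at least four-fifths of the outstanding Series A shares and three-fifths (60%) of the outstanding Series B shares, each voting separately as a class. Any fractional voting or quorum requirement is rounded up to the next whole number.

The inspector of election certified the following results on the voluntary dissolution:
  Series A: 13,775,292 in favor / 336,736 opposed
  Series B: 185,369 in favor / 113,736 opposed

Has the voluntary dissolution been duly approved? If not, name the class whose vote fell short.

Not approved — the Series A shares did not give the required vote.

Series A: 4/5 of 17221099 = 13776879.20, rounded up to 13776880; 13,776,880 required, 13,775,292 in favor — not approved.
Series B: 3/5 of 308794 = 185276.40, rounded up to 185277; 185,277 required, 185,369 in favor — approved.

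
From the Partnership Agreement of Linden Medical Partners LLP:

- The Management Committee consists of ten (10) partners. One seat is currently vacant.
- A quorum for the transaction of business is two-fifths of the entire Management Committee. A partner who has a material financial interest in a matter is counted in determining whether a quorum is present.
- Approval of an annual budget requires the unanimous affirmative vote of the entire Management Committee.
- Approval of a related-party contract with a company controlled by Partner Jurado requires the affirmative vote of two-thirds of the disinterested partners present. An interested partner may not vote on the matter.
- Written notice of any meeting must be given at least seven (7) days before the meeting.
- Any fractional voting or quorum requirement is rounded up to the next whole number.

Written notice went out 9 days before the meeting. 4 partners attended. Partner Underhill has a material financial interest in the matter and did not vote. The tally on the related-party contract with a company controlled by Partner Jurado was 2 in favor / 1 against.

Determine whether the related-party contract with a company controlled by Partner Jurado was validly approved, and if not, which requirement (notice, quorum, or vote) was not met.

Valid — all requirements satisfied.

Notice: 9 days given; 7 required (9 ≥ 7). Satisfied.
Quorum: 4 present (interested partners count toward quorum); quorum is 4. Satisfied.
Vote: the related-party contract with a company controlled by Partner Jurado requires two-thirds of the disinterested partners present (4 − 1 = 3). 2/3 of 3 = 2, so 2 affirmative votes are needed; 2 voted in favor. Satisfied.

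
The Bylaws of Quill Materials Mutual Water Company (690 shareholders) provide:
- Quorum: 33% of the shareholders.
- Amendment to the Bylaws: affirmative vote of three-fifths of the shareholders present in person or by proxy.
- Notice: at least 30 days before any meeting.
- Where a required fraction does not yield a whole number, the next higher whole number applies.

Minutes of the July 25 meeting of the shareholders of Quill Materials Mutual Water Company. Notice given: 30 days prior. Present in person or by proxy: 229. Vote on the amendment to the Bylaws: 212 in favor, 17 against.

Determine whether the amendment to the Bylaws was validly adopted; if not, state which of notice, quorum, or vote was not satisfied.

Valid — all requirements satisfied.

Notice: 30 days given; 30 required. Satisfied.
Quorum: 33% of 690 = 227.70, rounded up to 228; 229 present. Satisfied.
Vote: requires three-fifths of those present (229); 3/5 of 229 = 137.40, rounded up to 138, so 138 needed; 212 in favor. Satisfied.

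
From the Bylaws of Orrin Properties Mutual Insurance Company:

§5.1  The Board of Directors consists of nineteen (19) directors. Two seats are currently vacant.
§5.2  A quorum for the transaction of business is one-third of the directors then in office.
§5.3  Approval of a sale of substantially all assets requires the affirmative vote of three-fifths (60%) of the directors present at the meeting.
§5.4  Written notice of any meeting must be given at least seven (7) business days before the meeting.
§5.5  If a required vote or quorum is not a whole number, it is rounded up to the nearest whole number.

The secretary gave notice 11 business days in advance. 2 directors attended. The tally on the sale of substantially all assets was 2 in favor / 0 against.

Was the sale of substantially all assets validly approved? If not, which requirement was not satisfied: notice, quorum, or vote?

Invalid — quorum requirement not satisfied.

Notice: 11 business days given; 7 required (11 ≥ 7). Satisfied.
Quorum: 2 present; quorum is 6. Not satisfied.
Vote: the sale of substantially all assets requires three-fifths of the directors present (2). 3/5 of 2 = 1.20, rounded up to 2, so 2 affirmative votes are needed; 2 voted in favor. Satisfied. (Moot — without a quorum no business can be validly transacted.)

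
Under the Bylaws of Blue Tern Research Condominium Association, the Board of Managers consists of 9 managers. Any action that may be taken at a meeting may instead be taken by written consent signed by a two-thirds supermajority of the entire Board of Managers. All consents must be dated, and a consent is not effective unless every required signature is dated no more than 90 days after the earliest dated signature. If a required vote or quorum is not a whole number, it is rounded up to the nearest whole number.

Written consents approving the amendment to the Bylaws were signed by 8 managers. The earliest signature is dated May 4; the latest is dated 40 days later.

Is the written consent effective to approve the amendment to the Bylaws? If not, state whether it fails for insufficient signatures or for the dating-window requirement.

Signatures required: a two-thirds supermajority of 9 — 2/3 of 9 = 6, so 6 needed; 8 signed. Sufficient.
Dating window: the latest signature is 40 days after the earliest; the limit is 90 days. Within the window.

Effective — both the signature and dating-window requirements are satisfied.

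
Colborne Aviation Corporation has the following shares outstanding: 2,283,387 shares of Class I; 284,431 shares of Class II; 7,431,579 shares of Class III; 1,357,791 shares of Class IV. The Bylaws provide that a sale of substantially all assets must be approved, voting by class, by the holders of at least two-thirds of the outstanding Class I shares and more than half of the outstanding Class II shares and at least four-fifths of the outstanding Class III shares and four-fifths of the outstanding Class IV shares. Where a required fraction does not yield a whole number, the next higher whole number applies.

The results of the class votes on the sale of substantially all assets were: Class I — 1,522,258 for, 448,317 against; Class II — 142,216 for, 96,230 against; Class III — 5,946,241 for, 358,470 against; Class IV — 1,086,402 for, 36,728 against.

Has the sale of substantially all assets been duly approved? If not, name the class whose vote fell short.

Class I: 2/3 of 2283387 = 1522258; 1,522,258 required, 1,522,258 in favor — approved.
Class II: a majority of 284431 is 142216; 142,216 required, 142,216 in favor — approved.
Class III: 4/5 of 7431579 = 5945263.20, rounded up to 5945264; 5,945,264 required, 5,946,241 in favor — approved.
Class IV: 4/5 of 1357791 = 1086232.80, rounded up to 1086233; 1,086,233 required, 1,086,402 in favor — approved.

Approved — every class gave the required vote.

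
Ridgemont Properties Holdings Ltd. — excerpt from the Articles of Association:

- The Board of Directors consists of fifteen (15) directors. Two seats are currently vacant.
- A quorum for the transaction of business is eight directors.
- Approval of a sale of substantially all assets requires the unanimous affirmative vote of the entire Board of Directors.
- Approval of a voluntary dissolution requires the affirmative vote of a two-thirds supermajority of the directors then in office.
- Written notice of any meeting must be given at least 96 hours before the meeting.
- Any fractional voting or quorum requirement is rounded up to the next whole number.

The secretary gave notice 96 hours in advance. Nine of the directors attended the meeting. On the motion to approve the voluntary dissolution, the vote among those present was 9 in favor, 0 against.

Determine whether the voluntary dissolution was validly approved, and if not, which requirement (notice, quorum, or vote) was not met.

Notice: 96 hours given; 96 required (96 ≥ 96). Satisfied.
Quorum: 9 present; quorum is 8. Satisfied.
Vote: the voluntary dissolution requires two-thirds of the directors then in office (13). 2/3 of 13 = 8.67, rounded up to 9, so 9 affirmative votes are needed; 9 voted in favor. Satisfied.

Valid — all requirements satisfied.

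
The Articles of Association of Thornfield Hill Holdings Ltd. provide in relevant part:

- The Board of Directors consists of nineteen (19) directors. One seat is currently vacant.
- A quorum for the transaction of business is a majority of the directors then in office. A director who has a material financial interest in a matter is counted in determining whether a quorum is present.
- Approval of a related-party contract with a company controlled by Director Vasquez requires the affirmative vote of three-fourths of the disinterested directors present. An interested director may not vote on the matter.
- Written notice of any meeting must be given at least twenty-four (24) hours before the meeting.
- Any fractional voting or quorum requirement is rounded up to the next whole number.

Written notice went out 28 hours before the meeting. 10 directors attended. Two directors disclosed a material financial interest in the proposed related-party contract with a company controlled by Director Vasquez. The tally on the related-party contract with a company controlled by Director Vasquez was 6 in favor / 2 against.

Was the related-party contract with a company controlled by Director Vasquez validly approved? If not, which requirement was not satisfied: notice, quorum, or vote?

Notice: 28 hours given; 24 required (28 ≥ 24). Satisfied.
Quorum: 10 present (interested directors count toward quorum); quorum is 10. Satisfied.
Vote: the related-party contract with a company controlled by Director Vasquez requires three-fourths of the disinterested directors present (10 − 2 = 8). 3/4 of 8 = 6, so 6 affirmative votes are needed; 6 voted in favor. Satisfied.

Valid — all requirements satisfied.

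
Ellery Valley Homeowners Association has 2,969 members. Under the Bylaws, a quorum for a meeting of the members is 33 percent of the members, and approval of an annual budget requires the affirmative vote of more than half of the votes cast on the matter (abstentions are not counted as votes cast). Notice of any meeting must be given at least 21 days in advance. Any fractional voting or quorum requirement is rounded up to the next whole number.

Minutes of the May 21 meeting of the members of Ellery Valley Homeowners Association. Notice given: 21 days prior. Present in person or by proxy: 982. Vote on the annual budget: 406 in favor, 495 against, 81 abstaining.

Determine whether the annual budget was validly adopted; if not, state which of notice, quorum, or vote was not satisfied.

Notice: 21 days given; 21 required. Satisfied.
Quorum: 33% of 2,969 = 979.77, rounded up to 980; 982 present. Satisfied.
Vote: requires a majority of the votes cast (982 − 81 abstaining = 901); a majority of 901 is 451, so 451 needed; 406 in favor. Not satisfied.

Invalid — vote requirement not satisfied.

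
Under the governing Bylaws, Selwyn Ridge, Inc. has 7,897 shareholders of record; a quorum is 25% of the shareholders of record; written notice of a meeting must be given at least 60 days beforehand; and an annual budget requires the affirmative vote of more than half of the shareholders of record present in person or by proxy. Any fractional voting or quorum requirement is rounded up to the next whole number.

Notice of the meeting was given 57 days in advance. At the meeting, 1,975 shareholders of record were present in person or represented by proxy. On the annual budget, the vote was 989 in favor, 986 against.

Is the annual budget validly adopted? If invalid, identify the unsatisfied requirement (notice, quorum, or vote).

Invalid — notice requirement not satisfied.

Notice: 57 days given; 60 required. Not satisfied.
Quorum: 25% of 7,897 = 1,974.25, rounded up to 1,975; 1,975 present. Satisfied.
Vote: requires a majority of those present (1,975); a majority of 1975 is 988, so 988 needed; 989 in favor. Satisfied.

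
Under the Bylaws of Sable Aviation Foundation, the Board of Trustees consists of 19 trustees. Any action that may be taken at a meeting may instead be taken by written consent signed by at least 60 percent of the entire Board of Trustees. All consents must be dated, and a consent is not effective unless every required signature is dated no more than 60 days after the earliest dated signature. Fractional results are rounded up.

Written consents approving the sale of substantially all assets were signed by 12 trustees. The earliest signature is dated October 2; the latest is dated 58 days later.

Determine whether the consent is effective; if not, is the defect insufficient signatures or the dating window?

Effective — both the signature and dating-window requirements are satisfied.

Signatures required: at least 60 percent of 19 — 3/5 of 19 = 11.40, rounded up to 12, so 12 needed; 12 signed. Sufficient.
Dating window: the latest signature is 58 days after the earliest; the limit is 60 days. Within the window.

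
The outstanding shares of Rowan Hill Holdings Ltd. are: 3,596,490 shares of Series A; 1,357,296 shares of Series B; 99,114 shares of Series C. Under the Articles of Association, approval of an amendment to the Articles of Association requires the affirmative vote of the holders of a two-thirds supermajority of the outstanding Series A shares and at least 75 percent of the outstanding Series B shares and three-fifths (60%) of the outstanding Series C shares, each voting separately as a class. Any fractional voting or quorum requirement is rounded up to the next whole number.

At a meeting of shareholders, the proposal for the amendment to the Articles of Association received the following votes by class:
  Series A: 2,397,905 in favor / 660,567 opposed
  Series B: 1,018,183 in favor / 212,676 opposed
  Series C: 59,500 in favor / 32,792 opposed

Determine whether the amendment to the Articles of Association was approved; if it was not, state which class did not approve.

Approved — every class gave the required vote.

Series A: 2/3 of 3596490 = 2397660; 2,397,660 required, 2,397,905 in favor — approved.
Series B: 3/4 of 1357296 = 1017972; 1,017,972 required, 1,018,183 in favor — approved.
Series C: 3/5 of 99114 = 59468.40, rounded up to 59469; 59,469 required, 59,500 in favor — approved.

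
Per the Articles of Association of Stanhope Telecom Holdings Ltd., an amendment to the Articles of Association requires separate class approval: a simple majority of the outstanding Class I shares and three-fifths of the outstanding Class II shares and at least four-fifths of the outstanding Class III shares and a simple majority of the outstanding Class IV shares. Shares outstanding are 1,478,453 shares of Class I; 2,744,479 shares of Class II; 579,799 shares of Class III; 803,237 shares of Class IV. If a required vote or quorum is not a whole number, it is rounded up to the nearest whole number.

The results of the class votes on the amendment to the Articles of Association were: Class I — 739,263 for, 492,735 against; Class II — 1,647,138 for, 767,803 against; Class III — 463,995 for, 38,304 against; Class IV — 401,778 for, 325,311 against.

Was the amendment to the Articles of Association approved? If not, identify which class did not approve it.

Approved — every class gave the required vote.

Class I: a majority of 1478453 is 739227; 739,227 required, 739,263 in favor — approved.
Class II: 3/5 of 2744479 = 1646687.40, rounded up to 1646688; 1,646,688 required, 1,647,138 in favor — approved.
Class III: 4/5 of 579799 = 463839.20, rounded up to 463840; 463,840 required, 463,995 in favor — approved.
Class IV: a majority of 803237 is 401619; 401,619 required, 401,778 in favor — approved.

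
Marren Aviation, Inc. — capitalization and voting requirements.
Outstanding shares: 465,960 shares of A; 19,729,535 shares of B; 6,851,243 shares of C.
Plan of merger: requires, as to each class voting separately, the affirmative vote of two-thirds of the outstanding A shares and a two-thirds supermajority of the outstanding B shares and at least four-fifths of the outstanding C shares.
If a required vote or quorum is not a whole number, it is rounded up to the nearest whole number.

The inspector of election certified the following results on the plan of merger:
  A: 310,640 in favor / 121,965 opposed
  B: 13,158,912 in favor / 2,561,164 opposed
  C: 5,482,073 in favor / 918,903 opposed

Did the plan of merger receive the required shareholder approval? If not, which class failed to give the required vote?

Approved — every class gave the required vote.

A: 2/3 of 465960 = 310640; 310,640 required, 310,640 in favor — approved.
B: 2/3 of 19729535 = 13153023.33, rounded up to 13153024; 13,153,024 required, 13,158,912 in favor — approved.
C: 4/5 of 6851243 = 5480994.40, rounded up to 5480995; 5,480,995 required, 5,482,073 in favor — approved.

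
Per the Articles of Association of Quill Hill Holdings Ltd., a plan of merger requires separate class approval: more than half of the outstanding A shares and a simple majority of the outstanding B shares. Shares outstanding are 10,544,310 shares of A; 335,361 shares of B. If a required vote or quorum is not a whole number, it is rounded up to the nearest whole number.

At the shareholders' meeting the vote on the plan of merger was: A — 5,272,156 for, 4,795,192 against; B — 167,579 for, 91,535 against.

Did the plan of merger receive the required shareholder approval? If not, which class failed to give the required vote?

Not approved — the B shares did not give the required vote.

A: a majority of 10544310 is 5272156; 5,272,156 required, 5,272,156 in favor — approved.
B: a majority of 335361 is 167681; 167,681 required, 167,579 in favor — not approved.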